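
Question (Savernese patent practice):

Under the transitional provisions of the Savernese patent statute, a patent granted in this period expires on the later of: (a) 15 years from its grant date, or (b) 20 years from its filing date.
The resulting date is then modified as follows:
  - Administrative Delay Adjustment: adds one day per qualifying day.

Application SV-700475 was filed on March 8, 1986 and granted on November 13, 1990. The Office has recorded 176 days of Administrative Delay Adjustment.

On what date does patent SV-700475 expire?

August 31, 2006

(a) grant + 15 years → 13 November 2005.
(b) filing + 20 years → 8 March 2006.
Later of the two: 8 March 2006.
Administrative Delay Adjustment: +176 days → 31 August 2006.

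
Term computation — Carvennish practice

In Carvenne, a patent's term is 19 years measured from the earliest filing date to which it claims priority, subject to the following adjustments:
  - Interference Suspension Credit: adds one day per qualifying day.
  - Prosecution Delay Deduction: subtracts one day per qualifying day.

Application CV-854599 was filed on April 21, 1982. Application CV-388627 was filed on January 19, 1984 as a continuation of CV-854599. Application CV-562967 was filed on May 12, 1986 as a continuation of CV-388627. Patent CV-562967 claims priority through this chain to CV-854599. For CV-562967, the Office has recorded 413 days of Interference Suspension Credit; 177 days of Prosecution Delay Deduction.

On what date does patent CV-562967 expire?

Earliest priority filing: 21 April 1982.
Base term: 21 April 1982 + 19 years → 21 April 2001.
Interference Suspension Credit: +413 days → 8 June 2002.
Prosecution Delay Deduction: −177 days → 13 December 2001.

December 13, 2001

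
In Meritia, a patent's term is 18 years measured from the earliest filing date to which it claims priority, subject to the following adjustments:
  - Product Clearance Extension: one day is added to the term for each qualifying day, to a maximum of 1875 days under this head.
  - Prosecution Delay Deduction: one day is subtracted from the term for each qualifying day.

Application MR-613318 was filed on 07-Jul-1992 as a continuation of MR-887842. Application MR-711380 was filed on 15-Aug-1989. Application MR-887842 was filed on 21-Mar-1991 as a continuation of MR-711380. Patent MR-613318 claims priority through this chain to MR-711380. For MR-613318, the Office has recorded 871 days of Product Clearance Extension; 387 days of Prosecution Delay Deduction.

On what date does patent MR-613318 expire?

2008-12-11

Earliest priority filing: 15 August 1989.
Base term: 15 August 1989 + 18 years → 15 August 2007.
Product Clearance Extension: 871 days (within the 1875-day cap) → +871 days → 2 January 2010.
Prosecution Delay Deduction: −387 days → 11 December 2008.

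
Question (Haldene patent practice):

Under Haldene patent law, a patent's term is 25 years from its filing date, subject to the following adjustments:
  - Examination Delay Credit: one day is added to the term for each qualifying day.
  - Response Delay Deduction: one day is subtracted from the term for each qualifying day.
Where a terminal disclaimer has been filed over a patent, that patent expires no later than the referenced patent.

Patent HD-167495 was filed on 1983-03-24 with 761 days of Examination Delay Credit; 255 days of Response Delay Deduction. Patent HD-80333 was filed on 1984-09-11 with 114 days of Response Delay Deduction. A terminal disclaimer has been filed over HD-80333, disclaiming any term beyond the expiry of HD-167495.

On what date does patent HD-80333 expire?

2009-05-20

Natural term of HD-80333:
  Base: filing + 25 years → 11 September 2009.
  Response Delay Deduction: −114 days → 20 May 2009.
Expiry of referenced patent HD-167495:
  Base: filing + 25 years → 24 March 2008.
  Examination Delay Credit: +761 days → 24 April 2010.
  Response Delay Deduction: −255 days → 12 August 2009.
Terminal disclaimer: HD-80333 expires on the earlier of 20 May 2009 and 12 August 2009.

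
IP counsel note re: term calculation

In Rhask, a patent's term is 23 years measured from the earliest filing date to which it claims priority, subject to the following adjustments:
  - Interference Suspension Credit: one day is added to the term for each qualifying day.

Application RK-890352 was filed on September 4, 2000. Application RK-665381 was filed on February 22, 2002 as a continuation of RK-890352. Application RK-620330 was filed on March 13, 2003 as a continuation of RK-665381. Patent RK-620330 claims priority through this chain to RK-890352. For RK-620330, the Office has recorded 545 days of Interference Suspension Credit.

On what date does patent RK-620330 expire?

March 2, 2025

Earliest priority filing: 4 September 2000.
Base term: 4 September 2000 + 23 years → 4 September 2023.
Interference Suspension Credit: +545 days → 2 March 2025.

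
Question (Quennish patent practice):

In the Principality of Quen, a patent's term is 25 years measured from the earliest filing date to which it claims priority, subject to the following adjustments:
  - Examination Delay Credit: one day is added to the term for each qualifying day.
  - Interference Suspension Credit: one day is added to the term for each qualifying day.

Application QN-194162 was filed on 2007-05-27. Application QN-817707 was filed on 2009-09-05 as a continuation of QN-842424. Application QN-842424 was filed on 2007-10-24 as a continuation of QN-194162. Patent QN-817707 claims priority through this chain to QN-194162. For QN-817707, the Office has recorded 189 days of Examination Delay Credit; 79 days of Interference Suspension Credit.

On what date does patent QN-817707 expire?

Earliest priority filing: 27 May 2007.
Base term: 27 May 2007 + 25 years → 27 May 2032.
Examination Delay Credit: +189 days → 2 December 2032.
Interference Suspension Credit: +79 days → 19 February 2033.

2033-02-19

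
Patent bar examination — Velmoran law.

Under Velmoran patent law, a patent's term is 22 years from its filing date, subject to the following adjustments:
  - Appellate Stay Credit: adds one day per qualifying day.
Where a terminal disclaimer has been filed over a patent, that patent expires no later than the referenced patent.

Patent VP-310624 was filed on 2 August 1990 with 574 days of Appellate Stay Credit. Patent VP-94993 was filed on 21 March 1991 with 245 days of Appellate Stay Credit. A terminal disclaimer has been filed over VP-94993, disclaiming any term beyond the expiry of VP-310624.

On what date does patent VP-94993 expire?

Natural term of VP-94993:
  Base: filing + 22 years → 21 March 2013.
  Appellate Stay Credit: +245 days → 21 November 2013.
Expiry of referenced patent VP-310624:
  Base: filing + 22 years → 2 August 2012.
  Appellate Stay Credit: +574 days → 27 February 2014.
Terminal disclaimer: VP-94993 expires on the earlier of 21 November 2013 and 27 February 2014.

November 21, 2013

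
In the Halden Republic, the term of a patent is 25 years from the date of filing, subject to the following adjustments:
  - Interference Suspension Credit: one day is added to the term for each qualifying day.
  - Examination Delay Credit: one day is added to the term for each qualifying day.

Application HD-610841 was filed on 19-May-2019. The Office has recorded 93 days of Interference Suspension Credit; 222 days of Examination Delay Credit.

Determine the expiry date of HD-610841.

Base term: filing date + 25 years → 19 May 2044.
Interference Suspension Credit: +93 days → 20 August 2044.
Examination Delay Credit: +222 days → 30 March 2045.

2045-03-30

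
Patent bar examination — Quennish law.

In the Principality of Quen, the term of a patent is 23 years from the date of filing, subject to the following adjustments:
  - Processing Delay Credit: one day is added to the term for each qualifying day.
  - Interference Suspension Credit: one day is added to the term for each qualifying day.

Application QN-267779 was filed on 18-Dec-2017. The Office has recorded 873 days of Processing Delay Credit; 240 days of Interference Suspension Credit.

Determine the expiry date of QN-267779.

2044-01-05

Base term: filing date + 23 years → 18 December 2040.
Processing Delay Credit: +873 days → 10 May 2043.
Interference Suspension Credit: +240 days → 5 January 2044.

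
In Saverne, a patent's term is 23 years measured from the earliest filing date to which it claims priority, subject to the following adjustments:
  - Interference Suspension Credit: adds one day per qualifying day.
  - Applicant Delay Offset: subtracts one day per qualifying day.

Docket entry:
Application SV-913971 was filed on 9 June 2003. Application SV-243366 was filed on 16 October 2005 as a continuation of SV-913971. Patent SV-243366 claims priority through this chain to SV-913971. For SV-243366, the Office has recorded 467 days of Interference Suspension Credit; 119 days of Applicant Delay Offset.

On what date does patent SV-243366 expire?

Earliest priority filing: 9 June 2003.
Base term: 9 June 2003 + 23 years → 9 June 2026.
Interference Suspension Credit: +467 days → 19 September 2027.
Applicant Delay Offset: −119 days → 23 May 2027.

2027-05-23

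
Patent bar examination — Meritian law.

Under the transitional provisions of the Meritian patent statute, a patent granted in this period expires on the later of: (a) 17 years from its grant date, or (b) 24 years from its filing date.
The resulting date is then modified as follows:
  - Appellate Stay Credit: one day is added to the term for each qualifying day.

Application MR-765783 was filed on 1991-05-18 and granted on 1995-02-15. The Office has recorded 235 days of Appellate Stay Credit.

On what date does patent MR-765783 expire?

2016-01-08

(a) grant + 17 years → 15 February 2012.
(b) filing + 24 years → 18 May 2015.
Later of the two: 18 May 2015.
Appellate Stay Credit: +235 days → 8 January 2016.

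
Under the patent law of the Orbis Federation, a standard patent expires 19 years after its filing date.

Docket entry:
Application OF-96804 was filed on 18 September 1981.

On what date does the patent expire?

September 18, 2000

Filing date + 19 years → 18 September 2000.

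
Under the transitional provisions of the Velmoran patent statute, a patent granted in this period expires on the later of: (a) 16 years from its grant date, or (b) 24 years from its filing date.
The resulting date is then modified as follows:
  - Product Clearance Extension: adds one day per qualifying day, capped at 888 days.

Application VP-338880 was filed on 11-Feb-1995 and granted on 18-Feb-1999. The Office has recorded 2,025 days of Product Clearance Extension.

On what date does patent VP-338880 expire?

(a) grant + 16 years → 18 February 2015.
(b) filing + 24 years → 11 February 2019.
Later of the two: 11 February 2019.
Product Clearance Extension: 2025 days claimed exceeds the 888-day cap, so +888 days → 18 July 2021.

July 18, 2021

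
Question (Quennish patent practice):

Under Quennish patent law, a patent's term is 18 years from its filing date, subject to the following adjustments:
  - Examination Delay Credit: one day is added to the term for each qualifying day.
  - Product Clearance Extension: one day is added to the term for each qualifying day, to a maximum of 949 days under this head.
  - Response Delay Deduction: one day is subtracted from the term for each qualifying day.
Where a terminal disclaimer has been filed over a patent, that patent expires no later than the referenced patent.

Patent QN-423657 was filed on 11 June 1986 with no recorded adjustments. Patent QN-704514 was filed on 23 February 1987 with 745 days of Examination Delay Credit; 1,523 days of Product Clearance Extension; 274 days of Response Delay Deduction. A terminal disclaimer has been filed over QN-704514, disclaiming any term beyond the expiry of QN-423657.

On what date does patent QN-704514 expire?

Natural term of QN-704514:
  Base: filing + 18 years → 23 February 2005.
  Examination Delay Credit: +745 days → 10 March 2007.
  Product Clearance Extension: 1523 days claimed exceeds the 949-day cap, so +949 days → 14 October 2009.
  Response Delay Deduction: −274 days → 13 January 2009.
Expiry of referenced patent QN-423657:
  Base: filing + 18 years → 11 June 2004.
Terminal disclaimer: QN-704514 expires on the earlier of 13 January 2009 and 11 June 2004.

June 11, 2004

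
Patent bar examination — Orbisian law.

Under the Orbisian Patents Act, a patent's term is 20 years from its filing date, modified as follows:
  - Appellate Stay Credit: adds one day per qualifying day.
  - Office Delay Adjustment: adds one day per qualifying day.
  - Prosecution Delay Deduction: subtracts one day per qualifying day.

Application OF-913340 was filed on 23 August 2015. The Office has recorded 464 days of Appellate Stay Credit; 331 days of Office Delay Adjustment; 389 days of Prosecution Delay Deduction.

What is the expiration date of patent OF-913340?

2036-10-02

Base term: filing date + 20 years → 23 August 2035.
Appellate Stay Credit: +464 days → 29 November 2036.
Office Delay Adjustment: +331 days → 26 October 2037.
Prosecution Delay Deduction: −389 days → 2 October 2036.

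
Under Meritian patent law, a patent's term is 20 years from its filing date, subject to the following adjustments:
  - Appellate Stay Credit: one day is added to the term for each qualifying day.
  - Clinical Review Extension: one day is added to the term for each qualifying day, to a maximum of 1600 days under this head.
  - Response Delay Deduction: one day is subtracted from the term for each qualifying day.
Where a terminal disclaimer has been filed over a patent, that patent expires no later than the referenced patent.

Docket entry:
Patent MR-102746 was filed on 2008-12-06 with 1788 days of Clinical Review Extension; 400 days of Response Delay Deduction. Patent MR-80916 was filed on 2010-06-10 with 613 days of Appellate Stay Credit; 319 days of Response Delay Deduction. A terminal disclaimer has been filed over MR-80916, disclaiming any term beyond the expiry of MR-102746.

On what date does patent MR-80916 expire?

2031-03-31

Natural term of MR-80916:
  Base: filing + 20 years → 10 June 2030.
  Appellate Stay Credit: +613 days → 13 February 2032.
  Response Delay Deduction: −319 days → 31 March 2031.
Expiry of referenced patent MR-102746:
  Base: filing + 20 years → 6 December 2028.
  Clinical Review Extension: 1788 days claimed exceeds the 1600-day cap, so +1600 days → 24 April 2033.
  Response Delay Deduction: −400 days → 20 March 2032.
Terminal disclaimer: MR-80916 expires on the earlier of 31 March 2031 and 20 March 2032.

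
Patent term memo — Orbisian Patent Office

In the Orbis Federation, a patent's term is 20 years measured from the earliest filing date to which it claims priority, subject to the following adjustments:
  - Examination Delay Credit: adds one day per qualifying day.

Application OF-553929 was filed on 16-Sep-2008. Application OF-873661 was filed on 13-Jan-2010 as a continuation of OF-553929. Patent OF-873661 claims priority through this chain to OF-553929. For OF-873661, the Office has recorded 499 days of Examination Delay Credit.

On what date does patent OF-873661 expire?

January 28, 2030

Earliest priority filing: 16 September 2008.
Base term: 16 September 2008 + 20 years → 16 September 2028.
Examination Delay Credit: +499 days → 28 January 2030.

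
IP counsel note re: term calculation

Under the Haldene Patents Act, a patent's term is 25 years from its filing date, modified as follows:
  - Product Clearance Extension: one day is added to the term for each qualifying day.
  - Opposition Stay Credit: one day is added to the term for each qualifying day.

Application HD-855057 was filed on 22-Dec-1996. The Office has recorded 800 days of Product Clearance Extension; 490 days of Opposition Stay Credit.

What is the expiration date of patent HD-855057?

Base term: filing date + 25 years → 22 December 2021.
Product Clearance Extension: +800 days → 1 March 2024.
Opposition Stay Credit: +490 days → 4 July 2025.

2025-07-04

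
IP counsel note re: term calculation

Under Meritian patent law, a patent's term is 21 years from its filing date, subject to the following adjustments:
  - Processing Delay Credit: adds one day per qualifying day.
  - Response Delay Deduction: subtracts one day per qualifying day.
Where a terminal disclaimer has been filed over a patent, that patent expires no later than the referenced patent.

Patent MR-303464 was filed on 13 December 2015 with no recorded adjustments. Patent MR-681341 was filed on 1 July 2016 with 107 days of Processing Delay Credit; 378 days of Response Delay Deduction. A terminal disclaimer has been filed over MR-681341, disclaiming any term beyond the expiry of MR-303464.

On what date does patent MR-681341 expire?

October 3, 2036

Natural term of MR-681341:
  Base: filing + 21 years → 1 July 2037.
  Processing Delay Credit: +107 days → 16 October 2037.
  Response Delay Deduction: −378 days → 3 October 2036.
Expiry of referenced patent MR-303464:
  Base: filing + 21 years → 13 December 2036.
Terminal disclaimer: MR-681341 expires on the earlier of 3 October 2036 and 13 December 2036.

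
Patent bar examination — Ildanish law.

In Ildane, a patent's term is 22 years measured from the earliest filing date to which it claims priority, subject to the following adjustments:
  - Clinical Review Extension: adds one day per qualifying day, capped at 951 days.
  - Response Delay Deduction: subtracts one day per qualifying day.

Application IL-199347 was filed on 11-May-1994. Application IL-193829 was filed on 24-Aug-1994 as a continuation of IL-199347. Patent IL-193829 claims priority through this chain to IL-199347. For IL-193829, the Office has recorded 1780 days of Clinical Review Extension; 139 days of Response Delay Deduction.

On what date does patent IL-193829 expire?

Earliest priority filing: 11 May 1994.
Base term: 11 May 1994 + 22 years → 11 May 2016.
Clinical Review Extension: 1780 days claimed exceeds the 951-day cap, so +951 days → 18 December 2018.
Response Delay Deduction: −139 days → 1 August 2018.

August 1, 2018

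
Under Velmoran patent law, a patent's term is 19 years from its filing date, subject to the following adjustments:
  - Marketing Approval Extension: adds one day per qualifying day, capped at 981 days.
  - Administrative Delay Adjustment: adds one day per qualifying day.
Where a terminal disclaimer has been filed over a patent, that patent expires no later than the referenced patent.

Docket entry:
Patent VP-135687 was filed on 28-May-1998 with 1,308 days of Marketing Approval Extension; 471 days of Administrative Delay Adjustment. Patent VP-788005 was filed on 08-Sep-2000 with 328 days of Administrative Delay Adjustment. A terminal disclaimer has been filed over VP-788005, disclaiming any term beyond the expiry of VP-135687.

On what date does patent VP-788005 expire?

2020-08-01

Natural term of VP-788005:
  Base: filing + 19 years → 8 September 2019.
  Administrative Delay Adjustment: +328 days → 1 August 2020.
Expiry of referenced patent VP-135687:
  Base: filing + 19 years → 28 May 2017.
  Marketing Approval Extension: 1308 days claimed exceeds the 981-day cap, so +981 days → 3 February 2020.
  Administrative Delay Adjustment: +471 days → 19 May 2021.
Terminal disclaimer: VP-788005 expires on the earlier of 1 August 2020 and 19 May 2021.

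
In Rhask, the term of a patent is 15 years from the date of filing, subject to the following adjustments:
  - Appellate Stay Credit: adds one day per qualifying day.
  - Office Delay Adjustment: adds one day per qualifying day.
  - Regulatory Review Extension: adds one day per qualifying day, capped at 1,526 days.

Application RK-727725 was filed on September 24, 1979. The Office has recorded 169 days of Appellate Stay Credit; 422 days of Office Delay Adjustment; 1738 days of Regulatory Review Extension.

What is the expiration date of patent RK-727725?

Base term: filing date + 15 years → 24 September 1994.
Appellate Stay Credit: +169 days → 12 March 1995.
Office Delay Adjustment: +422 days → 7 May 1996.
Regulatory Review Extension: 1738 days claimed exceeds the 1526-day cap, so +1526 days → 11 July 2000.

July 11, 2000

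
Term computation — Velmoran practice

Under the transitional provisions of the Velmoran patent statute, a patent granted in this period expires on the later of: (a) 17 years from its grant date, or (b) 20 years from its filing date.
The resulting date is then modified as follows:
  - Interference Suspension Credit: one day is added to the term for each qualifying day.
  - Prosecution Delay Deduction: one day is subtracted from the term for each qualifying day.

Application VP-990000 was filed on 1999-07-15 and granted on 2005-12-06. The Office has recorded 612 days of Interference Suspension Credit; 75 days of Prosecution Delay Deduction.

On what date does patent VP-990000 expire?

(a) grant + 17 years → 6 December 2022.
(b) filing + 20 years → 15 July 2019.
Later of the two: 6 December 2022.
Interference Suspension Credit: +612 days → 9 August 2024.
Prosecution Delay Deduction: −75 days → 26 May 2024.

May 26, 2024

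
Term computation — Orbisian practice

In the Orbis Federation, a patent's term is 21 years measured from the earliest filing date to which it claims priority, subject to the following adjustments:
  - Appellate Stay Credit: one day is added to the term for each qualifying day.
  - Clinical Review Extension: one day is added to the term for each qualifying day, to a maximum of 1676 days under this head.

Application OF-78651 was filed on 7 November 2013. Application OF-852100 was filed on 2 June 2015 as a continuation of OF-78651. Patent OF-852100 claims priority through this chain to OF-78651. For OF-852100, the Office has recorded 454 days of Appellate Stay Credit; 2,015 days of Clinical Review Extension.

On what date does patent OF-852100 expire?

Earliest priority filing: 7 November 2013.
Base term: 7 November 2013 + 21 years → 7 November 2034.
Appellate Stay Credit: +454 days → 4 February 2036.
Clinical Review Extension: 2015 days claimed exceeds the 1676-day cap, so +1676 days → 6 September 2040.

September 6, 2040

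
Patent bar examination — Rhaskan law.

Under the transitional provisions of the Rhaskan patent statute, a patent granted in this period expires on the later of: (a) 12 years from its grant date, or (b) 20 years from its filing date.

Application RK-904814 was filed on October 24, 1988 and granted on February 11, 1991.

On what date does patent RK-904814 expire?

October 24, 2008

(a) grant + 12 years → 11 February 2003.
(b) filing + 20 years → 24 October 2008.
Later of the two: 24 October 2008.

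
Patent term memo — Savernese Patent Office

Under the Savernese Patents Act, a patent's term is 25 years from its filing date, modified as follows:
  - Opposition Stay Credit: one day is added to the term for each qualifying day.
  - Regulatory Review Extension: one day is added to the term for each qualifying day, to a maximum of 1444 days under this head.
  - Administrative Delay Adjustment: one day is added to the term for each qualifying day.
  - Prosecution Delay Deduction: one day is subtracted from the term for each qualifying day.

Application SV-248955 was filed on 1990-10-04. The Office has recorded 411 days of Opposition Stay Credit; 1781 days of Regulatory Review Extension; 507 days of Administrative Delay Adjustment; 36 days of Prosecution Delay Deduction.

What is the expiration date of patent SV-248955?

2022-02-15

Base term: filing date + 25 years → 4 October 2015.
Opposition Stay Credit: +411 days → 18 November 2016.
Regulatory Review Extension: 1781 days claimed exceeds the 1444-day cap, so +1444 days → 1 November 2020.
Administrative Delay Adjustment: +507 days → 23 March 2022.
Prosecution Delay Deduction: −36 days → 15 February 2022.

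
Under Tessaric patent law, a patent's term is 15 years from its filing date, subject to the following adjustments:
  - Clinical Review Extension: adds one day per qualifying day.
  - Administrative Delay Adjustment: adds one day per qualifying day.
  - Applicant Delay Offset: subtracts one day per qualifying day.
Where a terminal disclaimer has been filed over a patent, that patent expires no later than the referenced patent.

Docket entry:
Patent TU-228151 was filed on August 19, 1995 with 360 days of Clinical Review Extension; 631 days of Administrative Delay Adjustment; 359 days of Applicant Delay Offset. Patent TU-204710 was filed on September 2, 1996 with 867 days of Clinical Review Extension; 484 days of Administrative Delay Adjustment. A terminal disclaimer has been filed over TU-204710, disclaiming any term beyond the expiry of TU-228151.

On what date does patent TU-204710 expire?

2012-05-12

Natural term of TU-204710:
  Base: filing + 15 years → 2 September 2011.
  Clinical Review Extension: +867 days → 16 January 2014.
  Administrative Delay Adjustment: +484 days → 15 May 2015.
Expiry of referenced patent TU-228151:
  Base: filing + 15 years → 19 August 2010.
  Clinical Review Extension: +360 days → 14 August 2011.
  Administrative Delay Adjustment: +631 days → 6 May 2013.
  Applicant Delay Offset: −359 days → 12 May 2012.
Terminal disclaimer: TU-204710 expires on the earlier of 15 May 2015 and 12 May 2012.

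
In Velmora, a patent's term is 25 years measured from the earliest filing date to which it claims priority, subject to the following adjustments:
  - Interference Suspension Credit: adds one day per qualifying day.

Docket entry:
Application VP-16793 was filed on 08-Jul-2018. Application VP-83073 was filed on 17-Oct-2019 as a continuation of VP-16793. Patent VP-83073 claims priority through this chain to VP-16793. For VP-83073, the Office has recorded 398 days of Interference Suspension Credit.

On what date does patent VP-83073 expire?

Earliest priority filing: 8 July 2018.
Base term: 8 July 2018 + 25 years → 8 July 2043.
Interference Suspension Credit: +398 days → 9 August 2044.

August 9, 2044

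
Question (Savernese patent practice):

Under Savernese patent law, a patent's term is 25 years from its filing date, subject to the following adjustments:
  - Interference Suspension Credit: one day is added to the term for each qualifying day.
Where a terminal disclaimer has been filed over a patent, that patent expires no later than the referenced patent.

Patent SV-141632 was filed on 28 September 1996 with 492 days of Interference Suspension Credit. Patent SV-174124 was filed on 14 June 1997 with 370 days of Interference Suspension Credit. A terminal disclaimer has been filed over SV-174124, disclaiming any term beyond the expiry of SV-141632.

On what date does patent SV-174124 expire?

Natural term of SV-174124:
  Base: filing + 25 years → 14 June 2022.
  Interference Suspension Credit: +370 days → 19 June 2023.
Expiry of referenced patent SV-141632:
  Base: filing + 25 years → 28 September 2021.
  Interference Suspension Credit: +492 days → 2 February 2023.
Terminal disclaimer: SV-174124 expires on the earlier of 19 June 2023 and 2 February 2023.

February 2, 2023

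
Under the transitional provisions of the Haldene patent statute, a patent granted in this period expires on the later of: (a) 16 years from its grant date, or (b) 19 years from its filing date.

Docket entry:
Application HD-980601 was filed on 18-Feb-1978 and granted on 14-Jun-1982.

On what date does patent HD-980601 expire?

(a) grant + 16 years → 14 June 1998.
(b) filing + 19 years → 18 February 1997.
Later of the two: 14 June 1998.

1998-06-14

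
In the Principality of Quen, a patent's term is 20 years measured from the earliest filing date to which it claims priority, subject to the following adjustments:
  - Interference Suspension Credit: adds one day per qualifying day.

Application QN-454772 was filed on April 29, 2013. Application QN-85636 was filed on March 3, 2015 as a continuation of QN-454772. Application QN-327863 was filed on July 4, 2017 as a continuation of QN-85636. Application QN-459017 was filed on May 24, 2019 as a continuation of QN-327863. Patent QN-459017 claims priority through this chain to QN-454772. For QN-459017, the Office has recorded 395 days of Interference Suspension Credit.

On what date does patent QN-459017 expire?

May 29, 2034

Earliest priority filing: 29 April 2013.
Base term: 29 April 2013 + 20 years → 29 April 2033.
Interference Suspension Credit: +395 days → 29 May 2034.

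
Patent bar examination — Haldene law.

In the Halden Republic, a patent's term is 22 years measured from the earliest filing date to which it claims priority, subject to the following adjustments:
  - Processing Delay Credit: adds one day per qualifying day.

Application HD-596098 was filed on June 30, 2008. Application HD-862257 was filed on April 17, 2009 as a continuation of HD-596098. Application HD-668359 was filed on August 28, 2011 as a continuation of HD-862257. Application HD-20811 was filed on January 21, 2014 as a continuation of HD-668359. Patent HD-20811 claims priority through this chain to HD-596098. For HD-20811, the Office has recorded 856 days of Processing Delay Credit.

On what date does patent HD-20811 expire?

Earliest priority filing: 30 June 2008.
Base term: 30 June 2008 + 22 years → 30 June 2030.
Processing Delay Credit: +856 days → 2 November 2032.

November 2, 2032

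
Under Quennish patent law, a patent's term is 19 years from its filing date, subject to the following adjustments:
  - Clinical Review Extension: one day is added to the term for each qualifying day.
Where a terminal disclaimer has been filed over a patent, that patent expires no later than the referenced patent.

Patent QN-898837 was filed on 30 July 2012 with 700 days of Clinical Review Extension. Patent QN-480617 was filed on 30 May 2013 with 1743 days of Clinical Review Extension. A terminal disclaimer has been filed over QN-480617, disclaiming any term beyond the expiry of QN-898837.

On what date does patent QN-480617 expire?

2033-06-29

Natural term of QN-480617:
  Base: filing + 19 years → 30 May 2032.
  Clinical Review Extension: +1743 days → 8 March 2037.
Expiry of referenced patent QN-898837:
  Base: filing + 19 years → 30 July 2031.
  Clinical Review Extension: +700 days → 29 June 2033.
Terminal disclaimer: QN-480617 expires on the earlier of 8 March 2037 and 29 June 2033.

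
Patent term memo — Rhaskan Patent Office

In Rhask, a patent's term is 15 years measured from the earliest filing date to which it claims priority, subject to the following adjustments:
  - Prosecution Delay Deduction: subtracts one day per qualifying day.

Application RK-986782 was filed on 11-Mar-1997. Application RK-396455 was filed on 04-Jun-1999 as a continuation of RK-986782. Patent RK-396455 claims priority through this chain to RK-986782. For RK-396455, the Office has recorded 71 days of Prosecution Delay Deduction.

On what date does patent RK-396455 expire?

Earliest priority filing: 11 March 1997.
Base term: 11 March 1997 + 15 years → 11 March 2012.
Prosecution Delay Deduction: −71 days → 31 December 2011.

December 31, 2011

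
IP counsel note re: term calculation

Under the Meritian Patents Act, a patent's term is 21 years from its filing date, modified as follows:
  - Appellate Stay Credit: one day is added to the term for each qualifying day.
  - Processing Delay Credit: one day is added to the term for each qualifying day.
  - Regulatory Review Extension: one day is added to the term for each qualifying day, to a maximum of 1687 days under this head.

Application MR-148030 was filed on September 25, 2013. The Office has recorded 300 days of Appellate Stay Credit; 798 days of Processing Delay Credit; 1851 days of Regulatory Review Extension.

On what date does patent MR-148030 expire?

Base term: filing date + 21 years → 25 September 2034.
Appellate Stay Credit: +300 days → 22 July 2035.
Processing Delay Credit: +798 days → 27 September 2037.
Regulatory Review Extension: 1851 days claimed exceeds the 1687-day cap, so +1687 days → 11 May 2042.

2042-05-11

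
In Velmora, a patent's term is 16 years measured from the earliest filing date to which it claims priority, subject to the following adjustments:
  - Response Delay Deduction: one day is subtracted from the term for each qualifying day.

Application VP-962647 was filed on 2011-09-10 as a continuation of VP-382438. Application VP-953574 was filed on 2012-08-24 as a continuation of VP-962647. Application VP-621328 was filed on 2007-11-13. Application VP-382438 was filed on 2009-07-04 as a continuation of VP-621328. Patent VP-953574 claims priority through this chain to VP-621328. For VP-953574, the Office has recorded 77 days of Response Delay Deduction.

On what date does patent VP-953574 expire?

August 28, 2023

Earliest priority filing: 13 November 2007.
Base term: 13 November 2007 + 16 years → 13 November 2023.
Response Delay Deduction: −77 days → 28 August 2023.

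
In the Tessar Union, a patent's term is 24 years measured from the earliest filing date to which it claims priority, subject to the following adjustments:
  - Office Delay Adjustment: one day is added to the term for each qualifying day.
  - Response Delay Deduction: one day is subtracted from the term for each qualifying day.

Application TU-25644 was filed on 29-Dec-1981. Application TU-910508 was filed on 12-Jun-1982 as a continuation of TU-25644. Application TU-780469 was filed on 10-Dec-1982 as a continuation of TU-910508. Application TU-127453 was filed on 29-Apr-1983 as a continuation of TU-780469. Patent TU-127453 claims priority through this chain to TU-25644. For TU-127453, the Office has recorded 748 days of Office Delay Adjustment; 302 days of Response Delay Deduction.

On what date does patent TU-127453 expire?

Earliest priority filing: 29 December 1981.
Base term: 29 December 1981 + 24 years → 29 December 2005.
Office Delay Adjustment: +748 days → 16 January 2008.
Response Delay Deduction: −302 days → 20 March 2007.

2007-03-20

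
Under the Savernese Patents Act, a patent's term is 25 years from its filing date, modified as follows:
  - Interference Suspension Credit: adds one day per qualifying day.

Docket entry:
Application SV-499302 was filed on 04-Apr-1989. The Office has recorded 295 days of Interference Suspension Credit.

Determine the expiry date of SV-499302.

Base term: filing date + 25 years → 4 April 2014.
Interference Suspension Credit: +295 days → 24 January 2015.

January 24, 2015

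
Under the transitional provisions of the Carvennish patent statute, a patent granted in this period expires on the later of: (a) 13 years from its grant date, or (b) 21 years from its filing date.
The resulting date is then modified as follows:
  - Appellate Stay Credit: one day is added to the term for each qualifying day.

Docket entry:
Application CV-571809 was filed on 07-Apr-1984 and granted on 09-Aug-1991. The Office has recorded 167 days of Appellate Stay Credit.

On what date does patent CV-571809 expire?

2005-09-21

(a) grant + 13 years → 9 August 2004.
(b) filing + 21 years → 7 April 2005.
Later of the two: 7 April 2005.
Appellate Stay Credit: +167 days → 21 September 2005.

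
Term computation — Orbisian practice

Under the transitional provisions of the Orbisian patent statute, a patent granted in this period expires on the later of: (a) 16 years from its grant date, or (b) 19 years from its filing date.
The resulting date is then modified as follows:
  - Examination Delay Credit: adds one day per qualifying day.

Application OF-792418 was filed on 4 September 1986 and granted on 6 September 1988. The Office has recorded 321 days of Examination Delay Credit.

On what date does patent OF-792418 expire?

(a) grant + 16 years → 6 September 2004.
(b) filing + 19 years → 4 September 2005.
Later of the two: 4 September 2005.
Examination Delay Credit: +321 days → 22 July 2006.

July 22, 2006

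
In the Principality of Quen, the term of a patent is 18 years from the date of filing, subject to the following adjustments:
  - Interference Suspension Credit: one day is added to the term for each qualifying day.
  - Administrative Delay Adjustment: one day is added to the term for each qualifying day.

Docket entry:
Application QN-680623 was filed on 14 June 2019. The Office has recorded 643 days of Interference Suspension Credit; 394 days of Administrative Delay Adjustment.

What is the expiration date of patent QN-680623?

Base term: filing date + 18 years → 14 June 2037.
Interference Suspension Credit: +643 days → 19 March 2039.
Administrative Delay Adjustment: +394 days → 16 April 2040.

2040-04-16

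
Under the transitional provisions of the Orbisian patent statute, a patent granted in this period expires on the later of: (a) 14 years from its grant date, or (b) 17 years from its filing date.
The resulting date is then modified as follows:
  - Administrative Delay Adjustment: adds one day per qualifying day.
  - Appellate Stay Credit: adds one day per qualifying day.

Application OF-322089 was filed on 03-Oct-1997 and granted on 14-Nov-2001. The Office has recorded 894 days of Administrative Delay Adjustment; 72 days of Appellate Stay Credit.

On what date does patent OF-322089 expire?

(a) grant + 14 years → 14 November 2015.
(b) filing + 17 years → 3 October 2014.
Later of the two: 14 November 2015.
Administrative Delay Adjustment: +894 days → 26 April 2018.
Appellate Stay Credit: +72 days → 7 July 2018.

2018-07-07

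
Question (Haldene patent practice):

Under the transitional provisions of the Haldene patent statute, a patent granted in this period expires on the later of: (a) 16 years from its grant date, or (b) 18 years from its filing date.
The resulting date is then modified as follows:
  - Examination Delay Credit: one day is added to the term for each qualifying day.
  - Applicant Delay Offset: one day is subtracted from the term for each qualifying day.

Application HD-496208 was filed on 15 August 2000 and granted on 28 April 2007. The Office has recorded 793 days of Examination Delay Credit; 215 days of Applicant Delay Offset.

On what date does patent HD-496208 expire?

November 26, 2024

(a) grant + 16 years → 28 April 2023.
(b) filing + 18 years → 15 August 2018.
Later of the two: 28 April 2023.
Examination Delay Credit: +793 days → 29 June 2025.
Applicant Delay Offset: −215 days → 26 November 2024.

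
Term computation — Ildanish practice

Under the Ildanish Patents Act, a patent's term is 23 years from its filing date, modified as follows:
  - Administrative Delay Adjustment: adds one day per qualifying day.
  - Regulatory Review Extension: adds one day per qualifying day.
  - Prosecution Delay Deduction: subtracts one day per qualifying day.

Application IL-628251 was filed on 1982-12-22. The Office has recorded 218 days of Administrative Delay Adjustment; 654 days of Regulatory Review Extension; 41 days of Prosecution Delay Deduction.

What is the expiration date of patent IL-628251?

Base term: filing date + 23 years → 22 December 2005.
Administrative Delay Adjustment: +218 days → 28 July 2006.
Regulatory Review Extension: +654 days → 12 May 2008.
Prosecution Delay Deduction: −41 days → 1 April 2008.

April 1, 2008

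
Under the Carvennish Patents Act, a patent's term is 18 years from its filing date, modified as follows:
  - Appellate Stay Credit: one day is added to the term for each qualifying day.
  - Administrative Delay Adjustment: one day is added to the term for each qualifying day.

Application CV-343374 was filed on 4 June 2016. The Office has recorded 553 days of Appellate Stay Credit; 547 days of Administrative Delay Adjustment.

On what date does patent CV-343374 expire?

2037-06-08

Base term: filing date + 18 years → 4 June 2034.
Appellate Stay Credit: +553 days → 9 December 2035.
Administrative Delay Adjustment: +547 days → 8 June 2037.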